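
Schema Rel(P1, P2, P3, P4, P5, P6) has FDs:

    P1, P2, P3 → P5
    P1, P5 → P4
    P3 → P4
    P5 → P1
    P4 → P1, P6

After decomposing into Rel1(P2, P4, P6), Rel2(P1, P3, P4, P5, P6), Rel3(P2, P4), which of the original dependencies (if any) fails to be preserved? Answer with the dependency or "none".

Check P1, P2, P3 → P5: no single fragment contains all of {P1, P2, P3, P5}, and the restricted closure of {P1, P2, P3} across the fragments never reaches {P5}.
P1, P5 → P4 is preserved.
P3 → P4 is preserved.
P5 → P1 is preserved.
P4 → P1, P6 is preserved.

P1, P2, P3 → P5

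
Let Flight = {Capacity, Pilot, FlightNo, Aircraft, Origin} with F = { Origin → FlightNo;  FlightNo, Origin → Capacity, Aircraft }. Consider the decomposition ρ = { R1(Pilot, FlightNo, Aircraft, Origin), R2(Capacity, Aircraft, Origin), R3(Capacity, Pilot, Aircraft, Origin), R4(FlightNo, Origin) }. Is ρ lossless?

Yes

Chase test. Columns are Capacity, Pilot, FlightNo, Aircraft, Origin; row i has aⱼ where attribute j ∈ Ri, else bᵢⱼ.
Initial tableau (one row per fragment):
  row 1: b11 a2 a3 a4 a5
  row 2: a1 b22 b23 a4 a5
  row 3: a1 a2 b33 a4 a5
  row 4: b41 b42 a3 b44 a5
Rows 1 and 2 agree on Origin; apply Origin→FlightNo and equate their FlightNo entries.
Rows 1 and 3 agree on Origin; apply Origin→FlightNo and equate their FlightNo entries.
Rows 1 and 2 agree on FlightNo, Origin; apply FlightNo, Origin→Capacity, Aircraft and equate their Capacity, Aircraft entries.
Rows 1 and 4 agree on FlightNo, Origin; apply FlightNo, Origin→Capacity, Aircraft and equate their Capacity, Aircraft entries.
Row 1 is now all distinguished symbols — the join is lossless.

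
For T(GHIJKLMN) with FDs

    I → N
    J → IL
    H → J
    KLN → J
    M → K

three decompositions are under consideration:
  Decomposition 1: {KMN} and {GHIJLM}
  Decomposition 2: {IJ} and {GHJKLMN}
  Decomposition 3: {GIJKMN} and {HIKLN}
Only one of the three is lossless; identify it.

Decomposition 1: common = {M}, closure = {KM} → lossy.
Decomposition 2: common = {J}, closure = {IJLN} → lossless.
Decomposition 3: common = {IKN}, closure = {IKN} → lossy.

Decomposition 2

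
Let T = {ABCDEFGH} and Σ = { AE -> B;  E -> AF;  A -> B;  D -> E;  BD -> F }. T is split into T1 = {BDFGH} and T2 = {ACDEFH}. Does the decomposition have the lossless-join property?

No

Common attributes: T1 ∩ T2 = {DFH}.
Closure of {DFH}: D → E applies, adding E; E → AF applies, adding A; A → B applies, adding B. So (DFH)⁺ = {ABDEFH}.
The closure contains neither all of T1 = {BDFGH} nor all of T2 = {ACDEFH}, so the common attributes are not a superkey of either fragment. The join is lossy.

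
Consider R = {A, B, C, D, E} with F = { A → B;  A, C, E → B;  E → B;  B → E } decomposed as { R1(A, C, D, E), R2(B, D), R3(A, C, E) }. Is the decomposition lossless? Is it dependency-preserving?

Lossless test (chase): Rows 1 and 3 agree on A; apply A→B and equate their B entries. No row becomes fully distinguished — the join is lossy.
Dependency preservation: the restricted closure of {A} across the fragments never reaches {B}, so A → B cannot be enforced without a join — not preserved.

lossy and not dependency-preserving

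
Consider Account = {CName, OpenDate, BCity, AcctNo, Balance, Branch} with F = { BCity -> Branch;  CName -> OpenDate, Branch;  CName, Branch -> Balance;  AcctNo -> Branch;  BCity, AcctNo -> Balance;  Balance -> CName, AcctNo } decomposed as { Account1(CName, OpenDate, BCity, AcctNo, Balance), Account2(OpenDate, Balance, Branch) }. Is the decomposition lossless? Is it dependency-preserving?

lossless but not dependency-preserving

Lossless test: (OpenDate, Balance)⁺ = {CName, OpenDate, AcctNo, Balance, Branch}, which contains all of one fragment — lossless.
Dependency preservation: the restricted closure of {BCity} across the fragments never reaches {Branch}, so BCity → Branch cannot be enforced without a join — not preserved.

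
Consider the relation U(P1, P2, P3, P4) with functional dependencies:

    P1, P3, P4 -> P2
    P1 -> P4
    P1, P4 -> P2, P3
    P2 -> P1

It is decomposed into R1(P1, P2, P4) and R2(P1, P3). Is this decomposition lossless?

Common attributes: R1 ∩ R2 = {P1}.
Closure of {P1}: P1 → P4 applies, adding P4; P1, P4 → P2, P3 applies, adding P2, P3. So (P1)⁺ = {P1, P2, P3, P4}.
This closure contains every attribute of R1, so R1 ∩ R2 → R1. The join is lossless.

Yes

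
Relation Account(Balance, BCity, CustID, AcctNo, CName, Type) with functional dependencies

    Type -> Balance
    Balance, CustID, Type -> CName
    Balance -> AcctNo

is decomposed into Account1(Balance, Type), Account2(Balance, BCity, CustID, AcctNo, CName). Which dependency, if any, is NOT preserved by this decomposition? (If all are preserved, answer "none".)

Balance, CustID, Type -> CName

Check Balance, CustID, Type → CName: no single fragment contains all of {Balance, CustID, CName, Type}, and the restricted closure of {Balance, CustID, Type} across the fragments never reaches {CName}.
Type → Balance is preserved.
Balance → AcctNo is preserved.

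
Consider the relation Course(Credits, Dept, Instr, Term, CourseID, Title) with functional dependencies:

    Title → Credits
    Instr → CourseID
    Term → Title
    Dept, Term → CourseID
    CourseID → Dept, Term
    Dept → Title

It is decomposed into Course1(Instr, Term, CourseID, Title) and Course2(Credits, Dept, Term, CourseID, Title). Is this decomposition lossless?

Common attributes: Course1 ∩ Course2 = {Term, CourseID, Title}.
Closure of {Term, CourseID, Title}: Title → Credits applies, adding Credits; CourseID → Dept, Term applies, adding Dept. So (Term, CourseID, Title)⁺ = {Credits, Dept, Term, CourseID, Title}.
This closure contains every attribute of Course2, so Course1 ∩ Course2 → Course2. The join is lossless.

Yes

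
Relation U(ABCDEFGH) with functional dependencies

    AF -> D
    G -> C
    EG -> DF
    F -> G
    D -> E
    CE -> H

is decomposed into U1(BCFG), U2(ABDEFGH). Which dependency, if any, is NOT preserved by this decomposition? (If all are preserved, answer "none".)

CE -> H

Check CE → H: no single fragment contains all of {CEH}, and the restricted closure of {CE} across the fragments never reaches {H}.
AF → D is preserved.
G → C is preserved.
EG → DF is preserved.
F → G is preserved.
D → E is preserved.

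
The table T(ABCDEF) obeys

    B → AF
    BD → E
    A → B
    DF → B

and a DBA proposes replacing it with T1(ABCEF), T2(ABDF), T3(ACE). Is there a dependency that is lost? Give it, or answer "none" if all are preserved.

Check BD → E: no single fragment contains all of {BDE}, and the restricted closure of {BD} across the fragments never reaches {E}.
B → AF is preserved.
A → B is preserved.
DF → B is preserved.

BD → E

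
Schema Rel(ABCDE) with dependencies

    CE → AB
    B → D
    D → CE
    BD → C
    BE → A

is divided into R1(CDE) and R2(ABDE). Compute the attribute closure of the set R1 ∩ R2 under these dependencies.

ABCDE

R1 ∩ R2 = {DE}.
D → CE applies, adding C
CE → AB applies, adding AB
Closure: {ABCDE}.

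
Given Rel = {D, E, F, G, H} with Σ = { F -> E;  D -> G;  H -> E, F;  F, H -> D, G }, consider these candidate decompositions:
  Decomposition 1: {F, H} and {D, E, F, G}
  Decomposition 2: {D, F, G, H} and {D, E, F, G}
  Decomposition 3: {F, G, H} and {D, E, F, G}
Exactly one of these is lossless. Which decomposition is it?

Decomposition 1: common = {F}, closure = {E, F} → lossy.
Decomposition 2: common = {D, F, G}, closure = {D, E, F, G} → lossless.
Decomposition 3: common = {F, G}, closure = {E, F, G} → lossy.

Decomposition 2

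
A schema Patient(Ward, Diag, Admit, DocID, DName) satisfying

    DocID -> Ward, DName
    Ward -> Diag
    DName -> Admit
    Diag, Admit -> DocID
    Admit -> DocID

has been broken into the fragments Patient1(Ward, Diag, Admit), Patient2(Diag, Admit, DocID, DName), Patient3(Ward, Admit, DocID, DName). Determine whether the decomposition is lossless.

Chase test. Columns are Ward, Diag, Admit, DocID, DName; row i has aⱼ where attribute j ∈ Patienti, else bᵢⱼ.
Initial tableau (one row per fragment):
  row 1: a1 a2 a3 b14 b15
  row 2: b21 a2 a3 a4 a5
  row 3: a1 b32 a3 a4 a5
Rows 2 and 3 agree on DocID; apply DocID→Ward, DName and equate their Ward, DName entries.
Rows 1 and 3 agree on Ward; apply Ward→Diag and equate their Diag entries.
Rows 1 and 2 agree on Diag, Admit; apply Diag, Admit→DocID and equate their DocID entries.
Rows 1 and 2 agree on DocID; apply DocID→Ward, DName and equate their Ward, DName entries.
Row 1 is now all distinguished symbols — the join is lossless.

Yes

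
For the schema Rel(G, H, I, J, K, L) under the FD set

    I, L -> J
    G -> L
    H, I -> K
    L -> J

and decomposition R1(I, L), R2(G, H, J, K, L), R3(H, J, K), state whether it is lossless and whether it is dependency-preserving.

lossy and not dependency-preserving

Lossless test (chase): Rows 1 and 2 agree on L; apply L→J and equate their J entries. No row becomes fully distinguished — the join is lossy.
Dependency preservation: the restricted closure of {H, I} across the fragments never reaches {K}, so H, I → K cannot be enforced without a join — not preserved.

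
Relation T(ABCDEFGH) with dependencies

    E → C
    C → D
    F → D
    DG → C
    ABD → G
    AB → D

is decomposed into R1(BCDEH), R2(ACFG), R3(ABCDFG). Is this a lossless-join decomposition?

Chase test. Columns are ABCDEFGH; row i has aⱼ where attribute j ∈ Ri, else bᵢⱼ.
Initial tableau (one row per fragment):
  row 1: b11 a2 a3 a4 a5 b16 b17 a8
  row 2: a1 b22 a3 b24 b25 a6 a7 b28
  row 3: a1 a2 a3 a4 b35 a6 a7 b38
Rows 1 and 2 agree on C; apply C→D and equate their D entries.
No row becomes fully distinguished — the join is lossy.

No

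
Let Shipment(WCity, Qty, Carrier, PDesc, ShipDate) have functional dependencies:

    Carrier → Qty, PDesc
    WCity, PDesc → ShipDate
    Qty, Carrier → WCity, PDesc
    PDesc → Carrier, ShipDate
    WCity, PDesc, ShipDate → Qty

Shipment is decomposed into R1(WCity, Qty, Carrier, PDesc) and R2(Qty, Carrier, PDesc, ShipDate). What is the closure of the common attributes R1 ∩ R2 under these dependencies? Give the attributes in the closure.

R1 ∩ R2 = {Qty, Carrier, PDesc}.
Qty, Carrier → WCity, PDesc applies, adding WCity
PDesc → Carrier, ShipDate applies, adding ShipDate
Closure: {WCity, Qty, Carrier, PDesc, ShipDate}.

WCity, Qty, Carrier, PDesc, ShipDate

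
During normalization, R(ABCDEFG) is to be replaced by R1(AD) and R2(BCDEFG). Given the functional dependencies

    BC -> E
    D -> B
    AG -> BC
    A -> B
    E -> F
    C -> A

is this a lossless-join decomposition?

Common attributes: R1 ∩ R2 = {D}.
Closure of {D}: D → B applies, adding B. So (D)⁺ = {BD}.
The closure contains neither all of R1 = {AD} nor all of R2 = {BCDEFG}, so the common attributes are not a superkey of either fragment. The join is lossy.

No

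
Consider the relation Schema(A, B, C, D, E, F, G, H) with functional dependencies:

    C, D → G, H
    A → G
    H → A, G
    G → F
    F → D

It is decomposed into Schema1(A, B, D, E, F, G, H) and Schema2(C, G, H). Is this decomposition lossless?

Common attributes: Schema1 ∩ Schema2 = {G, H}.
Closure of {G, H}: H → A, G applies, adding A; G → F applies, adding F; F → D applies, adding D. So (G, H)⁺ = {A, D, F, G, H}.
The closure contains neither all of Schema1 = {A, B, D, E, F, G, H} nor all of Schema2 = {C, G, H}, so the common attributes are not a superkey of either fragment. The join is lossy.

No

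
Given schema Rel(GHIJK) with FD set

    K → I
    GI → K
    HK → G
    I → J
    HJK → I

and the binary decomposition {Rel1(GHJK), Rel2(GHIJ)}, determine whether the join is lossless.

Common attributes: Rel1 ∩ Rel2 = {GHJ}.
No dependency enlarges {GHJ}, so (GHJ)⁺ = {GHJ}.
The closure contains neither all of Rel1 = {GHJK} nor all of Rel2 = {GHIJ}, so the common attributes are not a superkey of either fragment. The join is lossy.

No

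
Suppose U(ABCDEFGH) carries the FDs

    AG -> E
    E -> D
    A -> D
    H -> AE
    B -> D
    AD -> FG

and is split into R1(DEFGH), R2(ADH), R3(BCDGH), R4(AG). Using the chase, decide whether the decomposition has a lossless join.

Chase test. Columns are ABCDEFGH; row i has aⱼ where attribute j ∈ Ri, else bᵢⱼ.
Initial tableau (one row per fragment):
  row 1: b11 b12 b13 a4 a5 a6 a7 a8
  row 2: a1 b22 b23 a4 b25 b26 b27 a8
  row 3: b31 a2 a3 a4 b35 b36 a7 a8
  row 4: a1 b42 b43 b44 b45 b46 a7 b48
Rows 2 and 4 agree on A; apply A→D and equate their D entries.
Rows 1 and 2 agree on H; apply H→AE and equate their AE entries.
Rows 1 and 3 agree on H; apply H→AE and equate their AE entries.
Rows 1 and 2 agree on AD; apply AD→FG and equate their FG entries.
Rows 1 and 3 agree on AD; apply AD→FG and equate their FG entries.
Rows 1 and 4 agree on AD; apply AD→FG and equate their FG entries.
Rows 1 and 4 agree on AG; apply AG→E and equate their E entries.
Row 3 is now all distinguished symbols — the join is lossless.

Yes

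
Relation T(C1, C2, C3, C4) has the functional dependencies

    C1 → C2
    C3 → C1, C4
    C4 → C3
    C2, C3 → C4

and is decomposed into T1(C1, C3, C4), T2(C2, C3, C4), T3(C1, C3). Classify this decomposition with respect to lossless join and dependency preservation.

lossless but not dependency-preserving

Lossless test (chase): Rows 1 and 3 agree on C1; apply C1→C2 and equate their C2 entries. Rows 1 and 2 agree on C3; apply C3→C1, C4 and equate their C1, C4 entries. Rows 1 and 3 agree on C3; apply C3→C1, C4 and equate their C1, C4 entries. Rows 1 and 2 agree on C1; apply C1→C2 and equate their C2 entries. Row 1 is now all distinguished symbols — the join is lossless.
Dependency preservation: the restricted closure of {C1} across the fragments never reaches {C2}, so C1 → C2 cannot be enforced without a join — not preserved.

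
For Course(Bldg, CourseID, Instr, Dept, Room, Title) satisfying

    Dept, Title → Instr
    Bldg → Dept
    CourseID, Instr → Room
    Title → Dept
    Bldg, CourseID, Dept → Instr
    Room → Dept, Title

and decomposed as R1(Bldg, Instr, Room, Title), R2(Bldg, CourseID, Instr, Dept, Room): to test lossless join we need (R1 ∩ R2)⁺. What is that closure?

R1 ∩ R2 = {Bldg, Instr, Room}.
Bldg → Dept applies, adding Dept
Room → Dept, Title applies, adding Title
Closure: {Bldg, Instr, Dept, Room, Title}.

Bldg, Instr, Dept, Room, Title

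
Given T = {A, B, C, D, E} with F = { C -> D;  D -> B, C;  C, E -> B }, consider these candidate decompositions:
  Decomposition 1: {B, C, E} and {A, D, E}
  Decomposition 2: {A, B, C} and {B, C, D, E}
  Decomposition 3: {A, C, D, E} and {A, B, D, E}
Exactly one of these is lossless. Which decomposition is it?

Decomposition 3

Decomposition 1: common = {E}, closure = {E} → lossy.
Decomposition 2: common = {B, C}, closure = {B, C, D} → lossy.
Decomposition 3: common = {A, D, E}, closure = {A, B, C, D, E} → lossless.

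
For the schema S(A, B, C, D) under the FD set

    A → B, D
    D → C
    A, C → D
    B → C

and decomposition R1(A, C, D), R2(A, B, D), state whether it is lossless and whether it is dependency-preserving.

Lossless test: (A, D)⁺ = {A, B, C, D}, which contains all of one fragment — lossless.
Dependency preservation: the restricted closure of {B} across the fragments never reaches {C}, so B → C cannot be enforced without a join — not preserved.

lossless but not dependency-preserving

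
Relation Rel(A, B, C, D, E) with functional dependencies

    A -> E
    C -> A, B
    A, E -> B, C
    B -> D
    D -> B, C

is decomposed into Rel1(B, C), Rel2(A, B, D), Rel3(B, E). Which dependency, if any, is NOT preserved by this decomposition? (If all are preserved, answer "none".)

A → E: restricted closure across fragments reaches E.
C → A, B: restricted closure across fragments reaches A, B.
A, E → B, C: restricted closure across fragments reaches B, C.
B → D lies within Rel2.
D → B, C: restricted closure across fragments reaches B, C.
Every dependency is enforceable on the fragments, so the decomposition is dependency-preserving.

none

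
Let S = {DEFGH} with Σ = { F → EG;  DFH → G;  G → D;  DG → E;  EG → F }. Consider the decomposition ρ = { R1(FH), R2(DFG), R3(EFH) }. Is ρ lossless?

Yes

Chase test. Columns are DEFGH; row i has aⱼ where attribute j ∈ Ri, else bᵢⱼ.
Initial tableau (one row per fragment):
  row 1: b11 b12 a3 b14 a5
  row 2: a1 b22 a3 a4 b25
  row 3: b31 a2 a3 b34 a5
Rows 1 and 2 agree on F; apply F→EG and equate their EG entries.
Rows 1 and 3 agree on F; apply F→EG and equate their EG entries.
Rows 1 and 2 agree on G; apply G→D and equate their D entries.
Rows 1 and 3 agree on G; apply G→D and equate their D entries.
Row 1 is now all distinguished symbols — the join is lossless.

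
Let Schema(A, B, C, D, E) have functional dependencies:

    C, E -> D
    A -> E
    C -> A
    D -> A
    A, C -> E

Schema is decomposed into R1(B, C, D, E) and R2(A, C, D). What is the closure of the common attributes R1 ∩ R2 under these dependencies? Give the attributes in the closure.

A, C, D, E

R1 ∩ R2 = {C, D}.
C → A applies, adding A
A, C → E applies, adding E
Closure: {A, C, D, E}.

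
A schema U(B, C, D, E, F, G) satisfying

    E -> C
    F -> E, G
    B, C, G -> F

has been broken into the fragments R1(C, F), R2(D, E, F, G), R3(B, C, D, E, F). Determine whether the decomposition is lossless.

Chase test. Columns are B, C, D, E, F, G; row i has aⱼ where attribute j ∈ Ri, else bᵢⱼ.
Initial tableau (one row per fragment):
  row 1: b11 a2 b13 b14 a5 b16
  row 2: b21 b22 a3 a4 a5 a6
  row 3: a1 a2 a3 a4 a5 b36
Rows 2 and 3 agree on E; apply E→C and equate their C entries.
Rows 1 and 2 agree on F; apply F→E, G and equate their E, G entries.
Rows 1 and 3 agree on F; apply F→E, G and equate their E, G entries.
Row 3 is now all distinguished symbols — the join is lossless.

Yes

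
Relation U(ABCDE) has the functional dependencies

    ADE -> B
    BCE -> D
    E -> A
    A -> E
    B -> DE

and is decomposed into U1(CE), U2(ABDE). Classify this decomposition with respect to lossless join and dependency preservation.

Lossless test: (E)⁺ = {AE}, which is a superkey of neither fragment — lossy.
Dependency preservation: BCE → D is not contained in any single fragment, but the restricted closure of its left-hand side across the fragments still reaches the right-hand side; the remaining FDs each lie inside some fragment. All dependencies are preserved.

lossy but dependency-preserving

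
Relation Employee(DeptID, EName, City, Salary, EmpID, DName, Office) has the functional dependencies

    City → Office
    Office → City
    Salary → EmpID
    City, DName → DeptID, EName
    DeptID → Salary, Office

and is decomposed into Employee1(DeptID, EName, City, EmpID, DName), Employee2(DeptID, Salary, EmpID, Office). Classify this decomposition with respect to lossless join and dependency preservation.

Lossless test: (DeptID, EmpID)⁺ = {DeptID, City, Salary, EmpID, Office}, which contains all of one fragment — lossless.
Dependency preservation: the restricted closure of {City} across the fragments never reaches {Office}, so City → Office cannot be enforced without a join — not preserved.

lossless but not dependency-preserving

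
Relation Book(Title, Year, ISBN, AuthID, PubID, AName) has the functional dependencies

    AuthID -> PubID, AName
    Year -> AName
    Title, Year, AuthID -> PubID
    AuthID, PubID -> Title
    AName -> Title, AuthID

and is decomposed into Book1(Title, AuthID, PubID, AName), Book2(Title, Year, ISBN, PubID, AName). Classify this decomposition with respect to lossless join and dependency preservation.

Lossless test: (Title, PubID, AName)⁺ = {Title, AuthID, PubID, AName}, which contains all of one fragment — lossless.
Dependency preservation: Title, Year, AuthID → PubID is not contained in any single fragment, but the restricted closure of its left-hand side across the fragments still reaches the right-hand side; the remaining FDs each lie inside some fragment. All dependencies are preserved.

lossless and dependency-preserving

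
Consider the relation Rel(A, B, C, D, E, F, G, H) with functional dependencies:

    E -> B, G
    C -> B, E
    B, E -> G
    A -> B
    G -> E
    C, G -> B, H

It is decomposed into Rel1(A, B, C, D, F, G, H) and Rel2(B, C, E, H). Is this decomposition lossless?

Common attributes: Rel1 ∩ Rel2 = {B, C, H}.
Closure of {B, C, H}: C → B, E applies, adding E; B, E → G applies, adding G. So (B, C, H)⁺ = {B, C, E, G, H}.
This closure contains every attribute of Rel2, so Rel1 ∩ Rel2 → Rel2. The join is lossless.

Yes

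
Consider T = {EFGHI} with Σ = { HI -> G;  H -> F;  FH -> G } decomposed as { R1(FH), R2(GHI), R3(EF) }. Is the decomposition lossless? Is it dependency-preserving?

Lossless test (chase): Rows 1 and 2 agree on H; apply H→F and equate their F entries. Rows 1 and 2 agree on FH; apply FH→G and equate their G entries. No row becomes fully distinguished — the join is lossy.
Dependency preservation: FH → G is not contained in any single fragment, but the restricted closure of its left-hand side across the fragments still reaches the right-hand side; the remaining FDs each lie inside some fragment. All dependencies are preserved.

lossy but dependency-preserving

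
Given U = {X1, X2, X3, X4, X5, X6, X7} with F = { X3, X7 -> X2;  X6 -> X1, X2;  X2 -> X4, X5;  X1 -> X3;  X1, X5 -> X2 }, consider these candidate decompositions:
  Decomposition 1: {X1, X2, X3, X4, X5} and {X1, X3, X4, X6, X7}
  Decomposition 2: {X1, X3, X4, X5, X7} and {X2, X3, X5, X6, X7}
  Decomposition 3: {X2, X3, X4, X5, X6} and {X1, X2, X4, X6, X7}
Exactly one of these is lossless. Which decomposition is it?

Decomposition 1: common = {X1, X3, X4}, closure = {X1, X3, X4} → lossy.
Decomposition 2: common = {X3, X5, X7}, closure = {X2, X3, X4, X5, X7} → lossy.
Decomposition 3: common = {X2, X4, X6}, closure = {X1, X2, X3, X4, X5, X6} → lossless.

Decomposition 3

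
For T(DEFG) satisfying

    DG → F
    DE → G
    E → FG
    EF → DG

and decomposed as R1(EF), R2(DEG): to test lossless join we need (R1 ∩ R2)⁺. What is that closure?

DEFG

R1 ∩ R2 = {E}.
E → FG applies, adding FG
EF → DG applies, adding D
Closure: {DEFG}.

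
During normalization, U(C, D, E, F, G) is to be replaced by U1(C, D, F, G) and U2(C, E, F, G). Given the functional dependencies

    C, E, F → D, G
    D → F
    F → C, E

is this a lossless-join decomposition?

Common attributes: U1 ∩ U2 = {C, F, G}.
Closure of {C, F, G}: F → C, E applies, adding E; C, E, F → D, G applies, adding D. So (C, F, G)⁺ = {C, D, E, F, G}.
This closure contains every attribute of U1, so U1 ∩ U2 → U1. The join is lossless.

Yes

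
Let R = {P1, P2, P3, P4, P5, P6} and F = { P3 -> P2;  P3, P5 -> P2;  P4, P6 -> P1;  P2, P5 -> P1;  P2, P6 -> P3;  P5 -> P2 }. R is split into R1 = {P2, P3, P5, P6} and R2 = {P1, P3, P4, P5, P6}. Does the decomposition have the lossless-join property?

Yes

Common attributes: R1 ∩ R2 = {P3, P5, P6}.
Closure of {P3, P5, P6}: P3 → P2 applies, adding P2; P2, P5 → P1 applies, adding P1. So (P3, P5, P6)⁺ = {P1, P2, P3, P5, P6}.
This closure contains every attribute of R1, so R1 ∩ R2 → R1. The join is lossless.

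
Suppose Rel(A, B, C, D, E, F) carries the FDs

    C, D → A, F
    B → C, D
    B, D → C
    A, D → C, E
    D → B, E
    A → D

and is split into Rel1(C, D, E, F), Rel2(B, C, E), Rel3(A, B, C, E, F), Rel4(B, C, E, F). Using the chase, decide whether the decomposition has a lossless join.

Chase test. Columns are A, B, C, D, E, F; row i has aⱼ where attribute j ∈ Reli, else bᵢⱼ.
Initial tableau (one row per fragment):
  row 1: b11 b12 a3 a4 a5 a6
  row 2: b21 a2 a3 b24 a5 b26
  row 3: a1 a2 a3 b34 a5 a6
  row 4: b41 a2 a3 b44 a5 a6
Rows 2 and 3 agree on B; apply B→C, D and equate their C, D entries.
Rows 2 and 4 agree on B; apply B→C, D and equate their C, D entries.
Rows 2 and 3 agree on C, D; apply C, D→A, F and equate their A, F entries.
Rows 2 and 4 agree on C, D; apply C, D→A, F and equate their A, F entries.
No row becomes fully distinguished — the join is lossy.

No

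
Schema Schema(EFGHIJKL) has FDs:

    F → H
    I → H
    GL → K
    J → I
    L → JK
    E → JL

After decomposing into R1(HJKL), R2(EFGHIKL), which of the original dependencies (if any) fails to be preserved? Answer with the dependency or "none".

Check J → I: no single fragment contains all of {IJ}, and the restricted closure of {J} across the fragments never reaches {I}.
F → H is preserved.
I → H is preserved.
GL → K is preserved.
L → JK is preserved.
E → JL is preserved.

J → I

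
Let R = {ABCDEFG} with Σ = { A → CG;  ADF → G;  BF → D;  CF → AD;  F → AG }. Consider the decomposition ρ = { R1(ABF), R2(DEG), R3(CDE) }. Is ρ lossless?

No

Chase test. Columns are ABCDEFG; row i has aⱼ where attribute j ∈ Ri, else bᵢⱼ.
Initial tableau (one row per fragment):
  row 1: a1 a2 b13 b14 b15 a6 b17
  row 2: b21 b22 b23 a4 a5 b26 a7
  row 3: b31 b32 a3 a4 a5 b36 b37
No row becomes fully distinguished — the join is lossy.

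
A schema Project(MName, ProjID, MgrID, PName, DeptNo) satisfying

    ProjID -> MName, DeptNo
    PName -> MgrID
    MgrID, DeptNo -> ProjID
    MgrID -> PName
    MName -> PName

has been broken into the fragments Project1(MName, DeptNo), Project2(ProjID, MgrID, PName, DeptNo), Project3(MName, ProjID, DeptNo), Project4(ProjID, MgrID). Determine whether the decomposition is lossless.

Chase test. Columns are MName, ProjID, MgrID, PName, DeptNo; row i has aⱼ where attribute j ∈ Projecti, else bᵢⱼ.
Initial tableau (one row per fragment):
  row 1: a1 b12 b13 b14 a5
  row 2: b21 a2 a3 a4 a5
  row 3: a1 a2 b33 b34 a5
  row 4: b41 a2 a3 b44 b45
Rows 2 and 3 agree on ProjID; apply ProjID→MName, DeptNo and equate their MName, DeptNo entries.
Rows 2 and 4 agree on ProjID; apply ProjID→MName, DeptNo and equate their MName, DeptNo entries.
Rows 2 and 4 agree on MgrID; apply MgrID→PName and equate their PName entries.
Rows 1 and 2 agree on MName; apply MName→PName and equate their PName entries.
Rows 1 and 3 agree on MName; apply MName→PName and equate their PName entries.
Rows 1 and 2 agree on PName; apply PName→MgrID and equate their MgrID entries.
Rows 1 and 3 agree on PName; apply PName→MgrID and equate their MgrID entries.
Rows 1 and 2 agree on MgrID, DeptNo; apply MgrID, DeptNo→ProjID and equate their ProjID entries.
Row 1 is now all distinguished symbols — the join is lossless.

Yes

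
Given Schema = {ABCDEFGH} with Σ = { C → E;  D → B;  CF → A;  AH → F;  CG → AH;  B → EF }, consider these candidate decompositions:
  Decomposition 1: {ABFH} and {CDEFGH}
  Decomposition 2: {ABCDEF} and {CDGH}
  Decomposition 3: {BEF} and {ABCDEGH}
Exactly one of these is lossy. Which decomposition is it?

Decomposition 1

Decomposition 1: common = {FH}, closure = {FH} → lossy.
Decomposition 2: common = {CD}, closure = {ABCDEF} → lossless.
Decomposition 3: common = {BE}, closure = {BEF} → lossless.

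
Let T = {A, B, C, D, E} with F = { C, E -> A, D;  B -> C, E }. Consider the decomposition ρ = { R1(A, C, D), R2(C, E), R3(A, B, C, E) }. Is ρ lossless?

Chase test. Columns are A, B, C, D, E; row i has aⱼ where attribute j ∈ Ri, else bᵢⱼ.
Initial tableau (one row per fragment):
  row 1: a1 b12 a3 a4 b15
  row 2: b21 b22 a3 b24 a5
  row 3: a1 a2 a3 b34 a5
Rows 2 and 3 agree on C, E; apply C, E→A, D and equate their A, D entries.
No row becomes fully distinguished — the join is lossy.

No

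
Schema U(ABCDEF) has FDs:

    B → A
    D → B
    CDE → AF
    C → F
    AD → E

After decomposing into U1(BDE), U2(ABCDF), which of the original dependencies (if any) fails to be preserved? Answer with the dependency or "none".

none

B → A lies within U2.
D → B lies within U1.
CDE → AF: restricted closure across fragments reaches AF.
C → F lies within U2.
AD → E: restricted closure across fragments reaches E.
Every dependency is enforceable on the fragments, so the decomposition is dependency-preserving.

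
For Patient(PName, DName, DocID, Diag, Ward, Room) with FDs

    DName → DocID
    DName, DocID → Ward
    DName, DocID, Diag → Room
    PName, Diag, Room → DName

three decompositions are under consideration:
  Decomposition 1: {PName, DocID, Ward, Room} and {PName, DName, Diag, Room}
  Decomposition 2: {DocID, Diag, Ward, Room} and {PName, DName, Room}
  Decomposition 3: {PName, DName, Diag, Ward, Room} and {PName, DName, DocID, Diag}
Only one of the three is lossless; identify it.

Decomposition 3

Decomposition 1: common = {PName, Room}, closure = {PName, Room} → lossy.
Decomposition 2: common = {Room}, closure = {Room} → lossy.
Decomposition 3: common = {PName, DName, Diag}, closure = {PName, DName, DocID, Diag, Ward, Room} → lossless.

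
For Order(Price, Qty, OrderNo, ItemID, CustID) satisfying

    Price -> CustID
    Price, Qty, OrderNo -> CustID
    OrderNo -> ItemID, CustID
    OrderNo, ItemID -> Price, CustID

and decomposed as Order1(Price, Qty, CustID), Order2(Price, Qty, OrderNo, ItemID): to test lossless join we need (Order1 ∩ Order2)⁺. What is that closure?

Order1 ∩ Order2 = {Price, Qty}.
Price → CustID applies, adding CustID
Closure: {Price, Qty, CustID}.

Price, Qty, CustID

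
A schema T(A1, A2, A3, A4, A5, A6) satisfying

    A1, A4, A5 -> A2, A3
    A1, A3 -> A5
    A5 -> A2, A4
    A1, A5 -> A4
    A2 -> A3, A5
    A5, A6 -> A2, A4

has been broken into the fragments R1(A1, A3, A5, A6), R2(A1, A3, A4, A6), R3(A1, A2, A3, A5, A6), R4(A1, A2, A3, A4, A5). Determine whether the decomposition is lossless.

Yes

Chase test. Columns are A1, A2, A3, A4, A5, A6; row i has aⱼ where attribute j ∈ Ri, else bᵢⱼ.
Initial tableau (one row per fragment):
  row 1: a1 b12 a3 b14 a5 a6
  row 2: a1 b22 a3 a4 b25 a6
  row 3: a1 a2 a3 b34 a5 a6
  row 4: a1 a2 a3 a4 a5 b46
Rows 1 and 2 agree on A1, A3; apply A1, A3→A5 and equate their A5 entries.
Rows 1 and 2 agree on A5; apply A5→A2, A4 and equate their A2, A4 entries.
Rows 1 and 3 agree on A5; apply A5→A2, A4 and equate their A2, A4 entries.
Row 1 is now all distinguished symbols — the join is lossless.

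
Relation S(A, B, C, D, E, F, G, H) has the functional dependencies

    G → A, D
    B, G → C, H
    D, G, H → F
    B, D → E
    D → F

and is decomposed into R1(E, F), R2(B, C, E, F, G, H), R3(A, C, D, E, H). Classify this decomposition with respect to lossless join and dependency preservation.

Lossless test (chase): applying each FD to every pair of rows produces no changes in the tableau, so no row becomes fully distinguished — the join is lossy.
Dependency preservation: the restricted closure of {G} across the fragments never reaches {A, D}, so G → A, D cannot be enforced without a join — not preserved.

lossy and not dependency-preserving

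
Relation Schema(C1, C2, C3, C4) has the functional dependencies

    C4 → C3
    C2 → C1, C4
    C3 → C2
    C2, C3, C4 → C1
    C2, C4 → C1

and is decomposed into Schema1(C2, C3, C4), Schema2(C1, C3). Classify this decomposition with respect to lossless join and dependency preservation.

Lossless test: (C3)⁺ = {C1, C2, C3, C4}, which contains all of one fragment — lossless.
Dependency preservation: C2 → C1, C4; C2, C3, C4 → C1; C2, C4 → C1 are not contained in any single fragment, but the restricted closure of each left-hand side across the fragments still reaches the right-hand side; the remaining FDs each lie inside some fragment. All dependencies are preserved.

lossless and dependency-preserving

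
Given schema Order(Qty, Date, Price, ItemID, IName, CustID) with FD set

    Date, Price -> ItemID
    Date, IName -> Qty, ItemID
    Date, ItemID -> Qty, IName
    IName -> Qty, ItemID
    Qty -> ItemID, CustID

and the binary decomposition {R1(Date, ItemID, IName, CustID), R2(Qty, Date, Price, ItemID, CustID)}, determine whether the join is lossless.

Common attributes: R1 ∩ R2 = {Date, ItemID, CustID}.
Closure of {Date, ItemID, CustID}: Date, ItemID → Qty, IName applies, adding Qty, IName. So (Date, ItemID, CustID)⁺ = {Qty, Date, ItemID, IName, CustID}.
This closure contains every attribute of R1, so R1 ∩ R2 → R1. The join is lossless.

Yes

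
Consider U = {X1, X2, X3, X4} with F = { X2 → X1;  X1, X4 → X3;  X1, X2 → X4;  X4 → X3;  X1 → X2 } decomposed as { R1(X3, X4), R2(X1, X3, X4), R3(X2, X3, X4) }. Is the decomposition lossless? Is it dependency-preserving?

lossy and not dependency-preserving

Lossless test (chase): applying each FD to every pair of rows produces no changes in the tableau, so no row becomes fully distinguished — the join is lossy.
Dependency preservation: the restricted closure of {X2} across the fragments never reaches {X1}, so X2 → X1 cannot be enforced without a join — not preserved.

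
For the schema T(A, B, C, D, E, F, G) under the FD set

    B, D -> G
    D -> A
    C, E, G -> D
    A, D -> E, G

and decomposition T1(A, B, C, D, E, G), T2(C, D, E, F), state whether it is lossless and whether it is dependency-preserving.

lossy but dependency-preserving

Lossless test: (C, D, E)⁺ = {A, C, D, E, G}, which is a superkey of neither fragment — lossy.
Dependency preservation: every FD's attributes lie within a single fragment, so each can be enforced locally — preserved.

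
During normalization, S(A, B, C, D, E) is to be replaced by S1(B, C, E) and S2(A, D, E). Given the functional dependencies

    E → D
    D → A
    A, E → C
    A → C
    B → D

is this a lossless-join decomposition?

Common attributes: S1 ∩ S2 = {E}.
Closure of {E}: E → D applies, adding D; D → A applies, adding A; A, E → C applies, adding C. So (E)⁺ = {A, C, D, E}.
This closure contains every attribute of S2, so S1 ∩ S2 → S2. The join is lossless.

Yes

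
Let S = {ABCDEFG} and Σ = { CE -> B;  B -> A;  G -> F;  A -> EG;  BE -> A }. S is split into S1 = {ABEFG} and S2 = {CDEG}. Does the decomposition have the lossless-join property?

No

Common attributes: S1 ∩ S2 = {EG}.
Closure of {EG}: G → F applies, adding F. So (EG)⁺ = {EFG}.
The closure contains neither all of S1 = {ABEFG} nor all of S2 = {CDEG}, so the common attributes are not a superkey of either fragment. The join is lossy.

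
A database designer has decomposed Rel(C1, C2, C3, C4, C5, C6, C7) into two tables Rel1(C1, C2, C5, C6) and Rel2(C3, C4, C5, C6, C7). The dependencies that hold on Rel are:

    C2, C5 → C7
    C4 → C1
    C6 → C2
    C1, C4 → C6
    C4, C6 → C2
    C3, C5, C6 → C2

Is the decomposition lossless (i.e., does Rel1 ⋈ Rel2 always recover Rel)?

No

Common attributes: Rel1 ∩ Rel2 = {C5, C6}.
Closure of {C5, C6}: C6 → C2 applies, adding C2; C2, C5 → C7 applies, adding C7. So (C5, C6)⁺ = {C2, C5, C6, C7}.
The closure contains neither all of Rel1 = {C1, C2, C5, C6} nor all of Rel2 = {C3, C4, C5, C6, C7}, so the common attributes are not a superkey of either fragment. The join is lossy.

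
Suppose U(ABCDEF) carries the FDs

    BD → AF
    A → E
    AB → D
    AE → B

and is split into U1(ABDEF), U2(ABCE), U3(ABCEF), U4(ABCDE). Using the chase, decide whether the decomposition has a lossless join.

Yes

Chase test. Columns are ABCDEF; row i has aⱼ where attribute j ∈ Ui, else bᵢⱼ.
Initial tableau (one row per fragment):
  row 1: a1 a2 b13 a4 a5 a6
  row 2: a1 a2 a3 b24 a5 b26
  row 3: a1 a2 a3 b34 a5 a6
  row 4: a1 a2 a3 a4 a5 b46
Rows 1 and 4 agree on BD; apply BD→AF and equate their AF entries.
Rows 1 and 2 agree on AB; apply AB→D and equate their D entries.
Rows 1 and 3 agree on AB; apply AB→D and equate their D entries.
Rows 1 and 2 agree on BD; apply BD→AF and equate their AF entries.
Row 2 is now all distinguished symbols — the join is lossless.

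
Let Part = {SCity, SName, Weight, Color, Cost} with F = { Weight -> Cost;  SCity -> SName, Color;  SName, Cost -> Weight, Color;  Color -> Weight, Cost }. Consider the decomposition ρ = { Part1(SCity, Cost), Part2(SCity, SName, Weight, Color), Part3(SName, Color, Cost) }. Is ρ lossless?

Chase test. Columns are SCity, SName, Weight, Color, Cost; row i has aⱼ where attribute j ∈ Parti, else bᵢⱼ.
Initial tableau (one row per fragment):
  row 1: a1 b12 b13 b14 a5
  row 2: a1 a2 a3 a4 b25
  row 3: b31 a2 b33 a4 a5
Rows 1 and 2 agree on SCity; apply SCity→SName, Color and equate their SName, Color entries.
Rows 1 and 3 agree on SName, Cost; apply SName, Cost→Weight, Color and equate their Weight, Color entries.
Rows 1 and 2 agree on Color; apply Color→Weight, Cost and equate their Weight, Cost entries.
Row 1 is now all distinguished symbols — the join is lossless.

Yes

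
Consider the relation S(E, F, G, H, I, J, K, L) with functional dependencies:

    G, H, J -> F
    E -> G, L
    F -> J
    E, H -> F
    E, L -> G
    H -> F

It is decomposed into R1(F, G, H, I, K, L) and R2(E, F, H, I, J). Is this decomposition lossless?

No

Common attributes: R1 ∩ R2 = {F, H, I}.
Closure of {F, H, I}: F → J applies, adding J. So (F, H, I)⁺ = {F, H, I, J}.
The closure contains neither all of R1 = {F, G, H, I, K, L} nor all of R2 = {E, F, H, I, J}, so the common attributes are not a superkey of either fragment. The join is lossy.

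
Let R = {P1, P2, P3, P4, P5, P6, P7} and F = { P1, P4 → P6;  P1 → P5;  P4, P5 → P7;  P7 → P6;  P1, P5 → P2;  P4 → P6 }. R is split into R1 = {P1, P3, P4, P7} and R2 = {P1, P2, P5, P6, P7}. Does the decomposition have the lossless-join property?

Yes

Common attributes: R1 ∩ R2 = {P1, P7}.
Closure of {P1, P7}: P1 → P5 applies, adding P5; P7 → P6 applies, adding P6; P1, P5 → P2 applies, adding P2. So (P1, P7)⁺ = {P1, P2, P5, P6, P7}.
This closure contains every attribute of R2, so R1 ∩ R2 → R2. The join is lossless.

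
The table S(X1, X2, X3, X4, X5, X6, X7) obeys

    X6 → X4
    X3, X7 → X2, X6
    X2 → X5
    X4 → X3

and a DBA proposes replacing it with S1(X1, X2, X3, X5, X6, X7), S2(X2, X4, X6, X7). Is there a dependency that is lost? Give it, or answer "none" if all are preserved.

Check X4 → X3: no single fragment contains all of {X3, X4}, and the restricted closure of {X4} across the fragments never reaches {X3}.
X6 → X4 is preserved.
X3, X7 → X2, X6 is preserved.
X2 → X5 is preserved.

X4 → X3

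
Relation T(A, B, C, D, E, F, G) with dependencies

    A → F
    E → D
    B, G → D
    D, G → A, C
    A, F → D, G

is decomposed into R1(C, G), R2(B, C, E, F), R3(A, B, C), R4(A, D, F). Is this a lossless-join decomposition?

Chase test. Columns are A, B, C, D, E, F, G; row i has aⱼ where attribute j ∈ Ri, else bᵢⱼ.
Initial tableau (one row per fragment):
  row 1: b11 b12 a3 b14 b15 b16 a7
  row 2: b21 a2 a3 b24 a5 a6 b27
  row 3: a1 a2 a3 b34 b35 b36 b37
  row 4: a1 b42 b43 a4 b45 a6 b47
Rows 3 and 4 agree on A; apply A→F and equate their F entries.
Rows 3 and 4 agree on A, F; apply A, F→D, G and equate their D, G entries.
Rows 3 and 4 agree on D, G; apply D, G→A, C and equate their A, C entries.
No row becomes fully distinguished — the join is lossy.

No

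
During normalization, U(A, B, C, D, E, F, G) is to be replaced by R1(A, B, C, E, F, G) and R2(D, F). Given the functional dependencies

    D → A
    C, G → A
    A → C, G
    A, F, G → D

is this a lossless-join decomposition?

No

Common attributes: R1 ∩ R2 = {F}.
No dependency enlarges {F}, so (F)⁺ = {F}.
The closure contains neither all of R1 = {A, B, C, E, F, G} nor all of R2 = {D, F}, so the common attributes are not a superkey of either fragment. The join is lossy.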